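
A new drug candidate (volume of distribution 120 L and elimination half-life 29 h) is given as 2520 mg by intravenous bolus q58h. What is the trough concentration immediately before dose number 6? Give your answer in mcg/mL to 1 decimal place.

f = (1/2)^(τ/t½) = (1/2)^(58/29) ≈ 0.2500.
C₀ = D/Vd = 2520/120 ≈ 21.000 mcg/mL.
Before the 6th dose, 5 doses have been given. Superposition: Cmin = C₀·(f + f² + … + f^5).
≈ 21.000 × (0.2500 + 0.0625 + 0.0156 + 0.0039 + 0.0010) ≈ 21.000 × 0.3330 ≈ 6.993 mcg/mL.

7.0 mcg/mL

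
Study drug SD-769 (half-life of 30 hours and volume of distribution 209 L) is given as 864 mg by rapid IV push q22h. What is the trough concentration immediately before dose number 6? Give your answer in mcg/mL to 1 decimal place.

f = (1/2)^(τ/t½) = (1/2)^(22/30) ≈ 0.6015.
C₀ = D/Vd = 864/209 ≈ 4.134 mcg/mL.
Before the 6th dose, 5 doses have been given. Superposition: Cmin = C₀·(f + f² + … + f^5).
≈ 4.134 × (0.6015 + 0.3618 + 0.2176 + 0.1309 + 0.0787) ≈ 4.134 × 1.3905 ≈ 5.748 mcg/mL.

5.7 mcg/mL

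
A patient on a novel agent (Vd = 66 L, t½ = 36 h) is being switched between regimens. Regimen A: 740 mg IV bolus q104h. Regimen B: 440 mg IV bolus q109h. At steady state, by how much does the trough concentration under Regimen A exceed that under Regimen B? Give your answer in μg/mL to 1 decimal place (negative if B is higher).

Regimen A: f = (1/2)^(104/36) ≈ 0.1350; Cmin,ss = (740/66)·f/(1−f) ≈ 1.750 μg/mL.
Regimen B: f = (1/2)^(109/36) ≈ 0.1226; Cmin,ss = (440/66)·f/(1−f) ≈ 0.932 μg/mL.
Difference ≈ 1.750 − 0.932 ≈ 0.818 μg/mL.

0.8 μg/mL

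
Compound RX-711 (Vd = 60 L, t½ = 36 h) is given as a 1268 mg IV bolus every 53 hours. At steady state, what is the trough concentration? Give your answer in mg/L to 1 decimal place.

τ/t½ = 53/36 ≈ 1.4722, so fraction remaining f = (1/2)^(53/36) ≈ 0.3604.
At steady state, accumulation factor R = 1/(1 − e^(−kτ)) ≈ 1.5635.
Single-dose peak C₀ = D/Vd = 1268/60 ≈ 21.133 mg/L.
Steady-state peak Cmax,ss = C₀·R ≈ 21.133 × 1.5635 ≈ 33.041 mg/L.
Steady-state trough Cmin,ss = Cmax,ss·f ≈ 33.041 × 0.3604 ≈ 11.908 mg/L.

11.9 mg/L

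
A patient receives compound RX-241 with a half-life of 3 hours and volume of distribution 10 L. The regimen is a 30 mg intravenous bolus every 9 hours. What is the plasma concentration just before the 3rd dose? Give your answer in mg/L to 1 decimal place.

f = (1/2)^(τ/t½) = (1/2)^(9/3) ≈ 0.1250.
C₀ = D/Vd = 30/10 ≈ 3.000 mg/L.
Before the 3rd dose, 2 doses have been given. Superposition: Cmin = C₀·(f + f²).
≈ 3.000 × (0.1250 + 0.0156) ≈ 3.000 × 0.1406 ≈ 0.422 mg/L.

0.4 mg/L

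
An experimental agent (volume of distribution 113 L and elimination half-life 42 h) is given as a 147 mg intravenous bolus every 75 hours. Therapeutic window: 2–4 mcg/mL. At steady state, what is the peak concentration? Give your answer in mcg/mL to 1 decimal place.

1.8 mcg/mL

Over one 75-h interval, 75/42 ≈ 1.7857 half-lives elapse, leaving f ≈ 0.2900 of each dose.
Accumulation ratio R = 1/(1 − f) ≈ 1/0.7100 ≈ 1.4085.
Single-dose peak C₀ = D/Vd = 147/113 ≈ 1.301 mcg/mL.
Cmax,ss = C₀/(1 − f) ≈ 1.301/0.7100 ≈ 1.832 mcg/mL.
Peak 1.8 mcg/mL vs MTC 4 mcg/mL: below toxic threshold.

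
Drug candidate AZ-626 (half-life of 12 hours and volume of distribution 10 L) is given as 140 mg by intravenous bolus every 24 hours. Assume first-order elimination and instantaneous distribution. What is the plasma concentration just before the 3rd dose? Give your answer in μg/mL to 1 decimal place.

4.4 μg/mL

f = (1/2)^(τ/t½) = (1/2)^(24/12) ≈ 0.2500.
C₀ = D/Vd = 140/10 ≈ 14.000 μg/mL.
Before the 3rd dose, 2 doses have been given. Superposition: Cmin = C₀·(f + f²).
≈ 14.000 × (0.2500 + 0.0625) ≈ 14.000 × 0.3125 ≈ 4.375 μg/mL.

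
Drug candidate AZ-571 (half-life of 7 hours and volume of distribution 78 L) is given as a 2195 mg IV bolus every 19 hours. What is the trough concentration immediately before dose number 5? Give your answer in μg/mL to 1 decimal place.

5.1 μg/mL

f = (1/2)^(τ/t½) = (1/2)^(19/7) ≈ 0.1524.
C₀ = D/Vd = 2195/78 ≈ 28.141 μg/mL.
Before the 5th dose, 4 doses have been given. Superposition: Cmin = C₀·(f + f² + … + f^4).
≈ 28.141 × (0.1524 + 0.0232 + 0.0035 + 0.0005) ≈ 28.141 × 0.1796 ≈ 5.054 μg/mL.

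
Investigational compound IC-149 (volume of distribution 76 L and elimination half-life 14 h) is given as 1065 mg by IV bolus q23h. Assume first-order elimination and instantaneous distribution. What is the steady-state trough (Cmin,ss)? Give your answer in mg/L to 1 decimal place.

6.6 mg/L

τ/t½ = 23/14 ≈ 1.6429, so fraction remaining f = (1/2)^(23/14) ≈ 0.3202.
Single-dose peak C₀ = D/Vd = 1065/76 ≈ 14.013 mg/L.
Steady-state trough Cmin,ss = C₀·f/(1−f) ≈ 14.013 × 0.3202/0.6798 ≈ 6.600 mg/L.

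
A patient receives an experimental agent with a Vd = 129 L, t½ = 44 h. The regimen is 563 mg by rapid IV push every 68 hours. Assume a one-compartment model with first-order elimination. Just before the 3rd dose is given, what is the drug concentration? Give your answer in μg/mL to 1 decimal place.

f = (1/2)^(τ/t½) = (1/2)^(68/44) ≈ 0.3426.
C₀ = D/Vd = 563/129 ≈ 4.364 μg/mL.
Before the 3rd dose, 2 doses have been given. Superposition: Cmin = C₀·(f + f²).
≈ 4.364 × (0.3426 + 0.1174) ≈ 4.364 × 0.4600 ≈ 2.007 μg/mL.

2.0 μg/mL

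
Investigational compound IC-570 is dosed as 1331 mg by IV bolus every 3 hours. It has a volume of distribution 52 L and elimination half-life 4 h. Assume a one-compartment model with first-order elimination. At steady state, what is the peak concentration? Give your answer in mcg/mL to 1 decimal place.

k = ln2/t½ = ln2/4 ≈ 0.173287 h⁻¹; fraction remaining f = e^(−kτ) = e^(−0.173287×3) ≈ 0.5946.
Accumulation ratio R = 1/(1 − f) ≈ 1/0.4054 ≈ 2.4667.
Each bolus raises the concentration by D/Vd = 1331/52 ≈ 25.596 mcg/mL.
Steady-state peak Cmax,ss = C₀·R ≈ 25.596 × 2.4667 ≈ 63.138 mcg/mL.

63.1 mcg/mL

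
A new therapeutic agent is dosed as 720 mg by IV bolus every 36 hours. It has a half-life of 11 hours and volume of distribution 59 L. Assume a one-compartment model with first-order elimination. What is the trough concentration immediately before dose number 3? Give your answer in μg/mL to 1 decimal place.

1.4 μg/mL

f = (1/2)^(τ/t½) = (1/2)^(36/11) ≈ 0.1035.
C₀ = D/Vd = 720/59 ≈ 12.203 μg/mL.
Before the 3rd dose, 2 doses have been given. Superposition: Cmin = C₀·(f + f²).
≈ 12.203 × (0.1035 + 0.0107) ≈ 12.203 × 0.1142 ≈ 1.394 μg/mL.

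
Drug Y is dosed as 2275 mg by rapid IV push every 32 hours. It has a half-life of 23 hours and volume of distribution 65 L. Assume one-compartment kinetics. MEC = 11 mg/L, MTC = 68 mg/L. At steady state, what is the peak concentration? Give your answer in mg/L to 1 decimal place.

56.6 mg/L

k = ln2/t½ = ln2/23 ≈ 0.030137 h⁻¹; fraction remaining f = e^(−kτ) = e^(−0.030137×32) ≈ 0.3812.
At steady state, accumulation factor R = 1/(1 − e^(−kτ)) ≈ 1.6160.
Each bolus raises the concentration by D/Vd = 2275/65 ≈ 35.000 mg/L.
Steady-state peak Cmax,ss = C₀·R ≈ 35.000 × 1.6160 ≈ 56.560 mg/L.
Peak 56.6 mg/L vs MTC 68 mg/L: below toxic threshold.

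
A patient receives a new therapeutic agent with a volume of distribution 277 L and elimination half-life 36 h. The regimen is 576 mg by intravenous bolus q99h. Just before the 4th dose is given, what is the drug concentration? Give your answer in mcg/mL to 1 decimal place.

0.4 mcg/mL

f = (1/2)^(τ/t½) = (1/2)^(99/36) ≈ 0.1487.
C₀ = D/Vd = 576/277 ≈ 2.079 mcg/mL.
Before the 4th dose, 3 doses have been given. Superposition: Cmin = C₀·(f + f² + … + f^3).
≈ 2.079 × (0.1487 + 0.0221 + 0.0033) ≈ 2.079 × 0.1741 ≈ 0.362 mcg/mL.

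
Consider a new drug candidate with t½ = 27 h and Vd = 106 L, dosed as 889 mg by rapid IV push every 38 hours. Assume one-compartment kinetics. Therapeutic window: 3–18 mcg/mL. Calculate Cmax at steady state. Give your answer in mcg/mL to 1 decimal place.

Over one 38-h interval, 38/27 ≈ 1.4074 half-lives elapse, leaving f ≈ 0.3770 of each dose.
Accumulation ratio R = 1/(1 − f) ≈ 1/0.6230 ≈ 1.6051.
Single-dose peak C₀ = D/Vd = 889/106 ≈ 8.387 mcg/mL.
Steady-state peak Cmax,ss = C₀·R ≈ 8.387 × 1.6051 ≈ 13.462 mcg/mL.
Peak 13.5 mcg/mL vs MTC 18 mcg/mL: below toxic threshold.

13.5 mcg/mL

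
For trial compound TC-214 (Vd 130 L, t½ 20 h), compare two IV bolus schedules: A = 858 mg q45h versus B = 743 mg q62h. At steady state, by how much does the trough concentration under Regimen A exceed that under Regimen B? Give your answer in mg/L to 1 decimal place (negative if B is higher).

Regimen A: f = (1/2)^(45/20) ≈ 0.2102; Cmin,ss = (858/130)·f/(1−f) ≈ 1.757 mg/L.
Regimen B: f = (1/2)^(62/20) ≈ 0.1166; Cmin,ss = (743/130)·f/(1−f) ≈ 0.754 mg/L.
Difference ≈ 1.757 − 0.754 ≈ 1.003 mg/L.

1.0 mg/L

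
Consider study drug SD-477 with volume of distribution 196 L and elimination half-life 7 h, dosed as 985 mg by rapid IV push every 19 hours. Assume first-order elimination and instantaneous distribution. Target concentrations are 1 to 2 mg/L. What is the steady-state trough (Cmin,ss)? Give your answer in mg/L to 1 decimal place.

k = ln2/t½ = ln2/7 ≈ 0.099021 h⁻¹; fraction remaining f = e^(−kτ) = e^(−0.099021×19) ≈ 0.1524.
At steady state, accumulation factor R = 1/(1 − e^(−kτ)) ≈ 1.1798.
Each bolus raises the concentration by D/Vd = 985/196 ≈ 5.026 mg/L.
Steady-state peak Cmax,ss = C₀·R ≈ 5.026 × 1.1798 ≈ 5.930 mg/L.
One interval later, Cmin,ss = Cmax,ss·e^(−kτ) ≈ 5.930 × 0.1524 ≈ 0.904 mg/L.
Trough 0.9 mg/L vs MEC 1 mg/L: subtherapeutic.

0.9 mg/L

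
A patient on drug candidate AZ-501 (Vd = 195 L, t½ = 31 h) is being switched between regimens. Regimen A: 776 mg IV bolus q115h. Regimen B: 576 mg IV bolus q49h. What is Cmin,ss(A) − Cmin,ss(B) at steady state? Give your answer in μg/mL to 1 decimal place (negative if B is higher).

-1.2 μg/mL

Regimen A: f = (1/2)^(115/31) ≈ 0.0764; Cmin,ss = (776/195)·f/(1−f) ≈ 0.329 μg/mL.
Regimen B: f = (1/2)^(49/31) ≈ 0.3343; Cmin,ss = (576/195)·f/(1−f) ≈ 1.483 μg/mL.
Difference ≈ 0.329 − 1.483 ≈ -1.154 μg/mL.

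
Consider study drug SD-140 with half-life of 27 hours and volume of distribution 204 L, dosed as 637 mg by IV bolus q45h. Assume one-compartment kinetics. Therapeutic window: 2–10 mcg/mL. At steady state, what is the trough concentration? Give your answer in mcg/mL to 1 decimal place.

1.4 mcg/mL

Over one 45-h interval, 45/27 ≈ 1.6667 half-lives elapse, leaving f ≈ 0.3150 of each dose.
Single-dose peak C₀ = D/Vd = 637/204 ≈ 3.123 mcg/mL.
Steady-state trough Cmin,ss = C₀·f/(1−f) ≈ 3.123 × 0.3150/0.6850 ≈ 1.436 mcg/mL.
Trough 1.4 mcg/mL vs MEC 2 mcg/mL: subtherapeutic.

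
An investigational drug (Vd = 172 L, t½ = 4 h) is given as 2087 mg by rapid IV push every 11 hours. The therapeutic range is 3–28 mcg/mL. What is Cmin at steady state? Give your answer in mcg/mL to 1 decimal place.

2.1 mcg/mL

Over one 11-h interval, 11/4 ≈ 2.75 half-lives elapse, leaving f ≈ 0.1487 of each dose.
At steady state, accumulation factor R = 1/(1 − e^(−kτ)) ≈ 1.1747.
Single-dose peak C₀ = D/Vd = 2087/172 ≈ 12.134 mcg/mL.
Steady-state peak Cmax,ss = C₀·R ≈ 12.134 × 1.1747 ≈ 14.254 mcg/mL.
Steady-state trough Cmin,ss = Cmax,ss·f ≈ 14.254 × 0.1487 ≈ 2.120 mcg/mL.
Trough 2.1 mcg/mL vs MEC 3 mcg/mL: subtherapeutic.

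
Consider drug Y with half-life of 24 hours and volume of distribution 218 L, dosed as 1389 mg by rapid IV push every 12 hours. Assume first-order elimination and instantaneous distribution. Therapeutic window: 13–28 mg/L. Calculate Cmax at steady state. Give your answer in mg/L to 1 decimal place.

21.8 mg/L

Over one 12-h interval, 12/24 ≈ 0.5 half-lives elapse, leaving f ≈ 0.7071 of each dose.
Accumulation ratio R = 1/(1 − f) ≈ 1/0.2929 ≈ 3.4141.
Single-dose peak C₀ = D/Vd = 1389/218 ≈ 6.372 mg/L.
Steady-state peak Cmax,ss = C₀·R ≈ 6.372 × 3.4141 ≈ 21.755 mg/L.
Peak 21.8 mg/L vs MTC 28 mg/L: below toxic threshold.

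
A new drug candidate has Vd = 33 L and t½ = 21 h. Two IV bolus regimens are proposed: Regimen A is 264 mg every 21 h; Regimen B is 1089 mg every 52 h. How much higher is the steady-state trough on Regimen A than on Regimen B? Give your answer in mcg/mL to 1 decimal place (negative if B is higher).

Regimen A: f = (1/2)^(21/21) ≈ 0.5000; Cmin,ss = (264/33)·f/(1−f) ≈ 8.000 mcg/mL.
Regimen B: f = (1/2)^(52/21) ≈ 0.1797; Cmin,ss = (1089/33)·f/(1−f) ≈ 7.229 mcg/mL.
Difference ≈ 8.000 − 7.229 ≈ 0.771 mcg/mL.

0.8 mcg/mL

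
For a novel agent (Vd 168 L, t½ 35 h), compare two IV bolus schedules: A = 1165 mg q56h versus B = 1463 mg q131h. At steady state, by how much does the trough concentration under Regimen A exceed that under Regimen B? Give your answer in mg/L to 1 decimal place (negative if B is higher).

Regimen A: f = (1/2)^(56/35) ≈ 0.3299; Cmin,ss = (1165/168)·f/(1−f) ≈ 3.414 mg/L.
Regimen B: f = (1/2)^(131/35) ≈ 0.0747; Cmin,ss = (1463/168)·f/(1−f) ≈ 0.703 mg/L.
Difference ≈ 3.414 − 0.703 ≈ 2.711 mg/L.

2.7 mg/L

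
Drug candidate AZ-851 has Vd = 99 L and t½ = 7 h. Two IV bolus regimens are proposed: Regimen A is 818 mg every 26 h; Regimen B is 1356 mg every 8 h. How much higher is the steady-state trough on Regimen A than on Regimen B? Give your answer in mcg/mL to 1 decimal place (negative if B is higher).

Regimen A: f = (1/2)^(26/7) ≈ 0.0762; Cmin,ss = (818/99)·f/(1−f) ≈ 0.682 mcg/mL.
Regimen B: f = (1/2)^(8/7) ≈ 0.4529; Cmin,ss = (1356/99)·f/(1−f) ≈ 11.339 mcg/mL.
Difference ≈ 0.682 − 11.339 ≈ -10.657 mcg/mL.

-10.7 mcg/mL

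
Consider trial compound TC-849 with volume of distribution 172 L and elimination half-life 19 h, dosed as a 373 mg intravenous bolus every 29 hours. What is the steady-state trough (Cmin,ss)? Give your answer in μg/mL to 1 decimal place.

1.2 μg/mL

Over one 29-h interval, 29/19 ≈ 1.5263 half-lives elapse, leaving f ≈ 0.3472 of each dose.
Single-dose peak C₀ = D/Vd = 373/172 ≈ 2.169 μg/mL.
Steady-state trough Cmin,ss = C₀·f/(1−f) ≈ 2.169 × 0.3472/0.6528 ≈ 1.154 μg/mL.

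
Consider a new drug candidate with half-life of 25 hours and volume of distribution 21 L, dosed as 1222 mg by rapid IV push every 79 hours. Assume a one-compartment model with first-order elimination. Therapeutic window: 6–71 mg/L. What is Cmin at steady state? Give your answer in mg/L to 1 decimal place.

k = ln2/t½ = ln2/25 ≈ 0.027726 h⁻¹; fraction remaining f = e^(−kτ) = e^(−0.027726×79) ≈ 0.1119.
At steady state, accumulation factor R = 1/(1 − e^(−kτ)) ≈ 1.1260.
Each bolus raises the concentration by D/Vd = 1222/21 ≈ 58.190 mg/L.
Steady-state peak Cmax,ss = C₀·R ≈ 58.190 × 1.1260 ≈ 65.522 mg/L.
Steady-state trough Cmin,ss = Cmax,ss·f ≈ 65.522 × 0.1119 ≈ 7.332 mg/L.
Trough 7.3 mg/L vs MEC 6 mg/L: adequate.

7.3 mg/L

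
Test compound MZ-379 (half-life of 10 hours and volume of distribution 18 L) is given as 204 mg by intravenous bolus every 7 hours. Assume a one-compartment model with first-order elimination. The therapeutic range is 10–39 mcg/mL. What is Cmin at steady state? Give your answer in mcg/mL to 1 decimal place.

18.1 mcg/mL

τ/t½ = 7/10 ≈ 0.7, so fraction remaining f = (1/2)^(7/10) ≈ 0.6156.
Single-dose peak C₀ = D/Vd = 204/18 ≈ 11.333 mcg/mL.
Steady-state trough Cmin,ss = C₀·f/(1−f) ≈ 11.333 × 0.6156/0.3844 ≈ 18.149 mcg/mL.
Trough 18.1 mcg/mL vs MEC 10 mcg/mL: adequate.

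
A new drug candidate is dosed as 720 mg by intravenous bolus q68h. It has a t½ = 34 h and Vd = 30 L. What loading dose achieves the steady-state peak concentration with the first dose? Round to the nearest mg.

960 mg

f = (1/2)^(68/34) ≈ 0.250000; accumulation ratio R = 1/(1−f) ≈ 1.33333.
Loading dose to hit Cmax,ss on first dose: D_load = D_maint·R ≈ 720 × 1.33333 ≈ 960.00 mg.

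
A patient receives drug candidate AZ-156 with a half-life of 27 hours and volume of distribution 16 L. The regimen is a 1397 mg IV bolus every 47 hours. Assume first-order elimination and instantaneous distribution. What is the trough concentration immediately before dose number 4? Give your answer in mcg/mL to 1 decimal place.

36.3 mcg/mL

f = (1/2)^(τ/t½) = (1/2)^(47/27) ≈ 0.2992.
C₀ = D/Vd = 1397/16 ≈ 87.312 mcg/mL.
Before the 4th dose, 3 doses have been given. Superposition: Cmin = C₀·(f + f² + … + f^3).
≈ 87.312 × (0.2992 + 0.0895 + 0.0268) ≈ 87.312 × 0.4155 ≈ 36.278 mcg/mL.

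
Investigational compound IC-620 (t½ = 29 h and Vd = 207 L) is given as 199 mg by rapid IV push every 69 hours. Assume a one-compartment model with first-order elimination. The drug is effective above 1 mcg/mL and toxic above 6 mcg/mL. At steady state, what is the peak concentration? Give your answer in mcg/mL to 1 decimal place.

1.2 mcg/mL

Over one 69-h interval, 69/29 ≈ 2.3793 half-lives elapse, leaving f ≈ 0.1922 of each dose.
Accumulation ratio R = 1/(1 − f) ≈ 1/0.8078 ≈ 1.2379.
Single-dose peak C₀ = D/Vd = 199/207 ≈ 0.961 mcg/mL.
Cmax,ss = C₀/(1 − f) ≈ 0.961/0.8078 ≈ 1.190 mcg/mL.
Peak 1.2 mcg/mL vs MTC 6 mcg/mL: below toxic threshold.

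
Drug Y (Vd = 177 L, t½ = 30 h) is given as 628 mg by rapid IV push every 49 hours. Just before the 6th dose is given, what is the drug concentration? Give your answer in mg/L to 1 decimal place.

1.7 mg/L

f = (1/2)^(τ/t½) = (1/2)^(49/30) ≈ 0.3223.
C₀ = D/Vd = 628/177 ≈ 3.548 mg/L.
Before the 6th dose, 5 doses have been given. Superposition: Cmin = C₀·(f + f² + … + f^5).
≈ 3.548 × (0.3223 + 0.1039 + 0.0335 + 0.0108 + 0.0035) ≈ 3.548 × 0.4740 ≈ 1.682 mg/L.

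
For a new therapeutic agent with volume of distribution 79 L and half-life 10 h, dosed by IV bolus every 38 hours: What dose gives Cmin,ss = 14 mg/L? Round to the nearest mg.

τ/t½ = 38/10 ≈ 3.8, so f = (1/2)^(38/10) ≈ 0.071794.
Cmin,ss = (D/Vd)·f/(1−f), so D = Cmin,ss·Vd·(1−f)/f.
D = 14 × 79 × (1−f)/f ≈ 14 × 79 × 12.92874 ≈ 14299.19 mg.

14299 mg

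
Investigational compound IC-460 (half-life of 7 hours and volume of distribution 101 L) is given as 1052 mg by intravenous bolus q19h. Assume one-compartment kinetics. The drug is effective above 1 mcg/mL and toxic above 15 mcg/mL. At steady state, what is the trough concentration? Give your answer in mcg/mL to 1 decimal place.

Over one 19-h interval, 19/7 ≈ 2.7143 half-lives elapse, leaving f ≈ 0.1524 of each dose.
Single-dose peak C₀ = D/Vd = 1052/101 ≈ 10.416 mcg/mL.
Steady-state trough Cmin,ss = C₀·f/(1−f) ≈ 10.416 × 0.1524/0.8476 ≈ 1.873 mcg/mL.
Trough 1.9 mcg/mL vs MEC 1 mcg/mL: adequate.

1.9 mcg/mL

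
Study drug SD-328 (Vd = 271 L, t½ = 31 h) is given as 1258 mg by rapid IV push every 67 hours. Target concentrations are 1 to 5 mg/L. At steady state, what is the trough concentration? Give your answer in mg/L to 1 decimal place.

Over one 67-h interval, 67/31 ≈ 2.1613 half-lives elapse, leaving f ≈ 0.2236 of each dose.
Each bolus raises the concentration by D/Vd = 1258/271 ≈ 4.642 mg/L.
Steady-state trough Cmin,ss = C₀·f/(1−f) ≈ 4.642 × 0.2236/0.7764 ≈ 1.337 mg/L.
Trough 1.3 mg/L vs MEC 1 mg/L: adequate.

1.3 mg/L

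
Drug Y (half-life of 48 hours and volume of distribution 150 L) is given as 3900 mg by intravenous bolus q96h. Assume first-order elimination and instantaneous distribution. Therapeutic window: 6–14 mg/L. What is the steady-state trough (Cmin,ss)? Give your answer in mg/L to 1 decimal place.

τ = 96 h = 2 half-lives, so f = (1/2)^2 = 0.25.
Accumulation ratio R = 1/(1 − f) = 1/0.75 = 4/3.
Single-dose peak C₀ = D/Vd = 3900/150 = 26 mg/L.
Steady-state peak Cmax,ss = C₀·R = 26 × 4/3 ≈ 34.667 mg/L.
Steady-state trough Cmin,ss = Cmax,ss·f ≈ 34.667 × 0.25 ≈ 8.667 mg/L.
Trough 8.7 mg/L vs MEC 6 mg/L: adequate.

8.7 mg/L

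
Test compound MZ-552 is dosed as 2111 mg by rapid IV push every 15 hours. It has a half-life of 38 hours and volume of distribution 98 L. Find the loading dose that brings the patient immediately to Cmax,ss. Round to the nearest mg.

8819 mg

f = (1/2)^(15/38) ≈ 0.760628; accumulation ratio R = 1/(1−f) ≈ 4.17760.
Loading dose to hit Cmax,ss on first dose: D_load = D_maint·R ≈ 2111 × 4.17760 ≈ 8818.91 mg.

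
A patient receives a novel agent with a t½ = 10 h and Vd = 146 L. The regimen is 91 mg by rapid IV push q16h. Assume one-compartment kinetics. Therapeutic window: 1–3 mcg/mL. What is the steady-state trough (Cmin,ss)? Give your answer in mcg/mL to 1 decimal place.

0.3 mcg/mL

Over one 16-h interval, 16/10 ≈ 1.6 half-lives elapse, leaving f ≈ 0.3299 of each dose.
Accumulation ratio R = 1/(1 − f) ≈ 1/0.6701 ≈ 1.4923.
Single-dose peak C₀ = D/Vd = 91/146 ≈ 0.623 mcg/mL.
Steady-state peak Cmax,ss = C₀·R ≈ 0.623 × 1.4923 ≈ 0.930 mcg/mL.
One interval later, Cmin,ss = Cmax,ss·e^(−kτ) ≈ 0.930 × 0.3299 ≈ 0.307 mcg/mL.
Trough 0.3 mcg/mL vs MEC 1 mcg/mL: subtherapeutic.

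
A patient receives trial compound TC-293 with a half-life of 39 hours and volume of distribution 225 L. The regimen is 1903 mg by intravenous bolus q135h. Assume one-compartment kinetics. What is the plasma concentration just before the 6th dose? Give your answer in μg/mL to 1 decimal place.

f = (1/2)^(τ/t½) = (1/2)^(135/39) ≈ 0.0908.
C₀ = D/Vd = 1903/225 ≈ 8.458 μg/mL.
Before the 6th dose, 5 doses have been given. Superposition: Cmin = C₀·(f + f² + … + f^5).
≈ 8.458 × (0.0908 + 0.0082 + 0.0007 + 0.0001 + 0.0000) ≈ 8.458 × 0.0998 ≈ 0.844 μg/mL.

0.8 μg/mL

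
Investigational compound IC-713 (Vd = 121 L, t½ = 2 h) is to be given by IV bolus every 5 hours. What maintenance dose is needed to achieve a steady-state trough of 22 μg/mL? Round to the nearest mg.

τ/t½ = 5/2 ≈ 2.5, so f = (1/2)^(5/2) ≈ 0.176777.
Cmin,ss = (D/Vd)·f/(1−f), so D = Cmin,ss·Vd·(1−f)/f.
D = 22 × 121 × (1−f)/f ≈ 22 × 121 × 4.65684 ≈ 12396.51 mg.

12397 mg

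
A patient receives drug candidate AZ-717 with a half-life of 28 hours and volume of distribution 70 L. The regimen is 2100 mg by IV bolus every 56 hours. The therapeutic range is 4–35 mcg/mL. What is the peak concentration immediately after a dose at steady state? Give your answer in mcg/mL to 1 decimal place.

τ = 56 h = 2 half-lives, so f = (1/2)^2 = 0.25.
At steady state, R = 1/(1 − 0.25) = 4/3.
Single-dose peak C₀ = D/Vd = 2100/70 = 30 mcg/mL.
Steady-state peak Cmax,ss = C₀·R = 30 × 4/3 ≈ 40.000 mcg/mL.
Peak 40.0 mcg/mL vs MTC 35 mcg/mL: exceeds toxic threshold.

40.0 mcg/mL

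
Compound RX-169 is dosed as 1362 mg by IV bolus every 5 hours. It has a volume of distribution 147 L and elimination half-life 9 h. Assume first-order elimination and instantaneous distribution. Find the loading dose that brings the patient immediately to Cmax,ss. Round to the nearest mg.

4262 mg

f = (1/2)^(5/9) ≈ 0.680395; accumulation ratio R = 1/(1−f) ≈ 3.12886.
Loading dose to hit Cmax,ss on first dose: D_load = D_maint·R ≈ 1362 × 3.12886 ≈ 4261.51 mg.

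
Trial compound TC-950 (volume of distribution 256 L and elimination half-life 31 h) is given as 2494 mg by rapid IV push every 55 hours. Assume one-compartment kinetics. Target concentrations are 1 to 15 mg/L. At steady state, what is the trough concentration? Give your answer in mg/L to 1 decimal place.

4.0 mg/L

τ/t½ = 55/31 ≈ 1.7742, so fraction remaining f = (1/2)^(55/31) ≈ 0.2924.
Accumulation ratio R = 1/(1 − f) ≈ 1/0.7076 ≈ 1.4132.
Each bolus raises the concentration by D/Vd = 2494/256 ≈ 9.742 mg/L.
Steady-state peak Cmax,ss = C₀·R ≈ 9.742 × 1.4132 ≈ 13.767 mg/L.
Steady-state trough Cmin,ss = Cmax,ss·f ≈ 13.767 × 0.2924 ≈ 4.025 mg/L.
Trough 4.0 mg/L vs MEC 1 mg/L: adequate.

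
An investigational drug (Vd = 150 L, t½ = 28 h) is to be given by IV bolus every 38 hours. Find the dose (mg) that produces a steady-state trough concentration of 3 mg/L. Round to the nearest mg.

τ/t½ = 38/28 ≈ 1.3571, so f = (1/2)^(38/28) ≈ 0.390355.
Cmin,ss = (D/Vd)·f/(1−f), so D = Cmin,ss·Vd·(1−f)/f.
D = 3 × 150 × (1−f)/f ≈ 3 × 150 × 1.56177 ≈ 702.80 mg.

703 mg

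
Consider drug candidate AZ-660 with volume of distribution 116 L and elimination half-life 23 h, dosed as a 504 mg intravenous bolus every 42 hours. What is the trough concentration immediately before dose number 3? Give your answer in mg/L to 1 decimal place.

1.6 mg/L

f = (1/2)^(τ/t½) = (1/2)^(42/23) ≈ 0.2820.
C₀ = D/Vd = 504/116 ≈ 4.345 mg/L.
Before the 3rd dose, 2 doses have been given. Superposition: Cmin = C₀·(f + f²).
≈ 4.345 × (0.2820 + 0.0795) ≈ 4.345 × 0.3615 ≈ 1.571 mg/L.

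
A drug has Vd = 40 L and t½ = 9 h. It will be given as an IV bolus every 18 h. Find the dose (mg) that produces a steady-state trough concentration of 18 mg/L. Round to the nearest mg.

τ/t½ = 18/9 ≈ 2, so f = (1/2)^(18/9) ≈ 0.250000.
Cmin,ss = (D/Vd)·f/(1−f), so D = Cmin,ss·Vd·(1−f)/f.
D = 18 × 40 × (1−f)/f ≈ 18 × 40 × 3.00000 ≈ 2160.00 mg.

2160 mg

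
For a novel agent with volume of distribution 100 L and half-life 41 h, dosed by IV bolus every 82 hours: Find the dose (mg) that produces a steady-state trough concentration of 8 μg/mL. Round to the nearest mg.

2400 mg

τ/t½ = 82/41 ≈ 2, so f = (1/2)^(82/41) ≈ 0.250000.
Cmin,ss = (D/Vd)·f/(1−f), so D = Cmin,ss·Vd·(1−f)/f.
D = 8 × 100 × (1−f)/f ≈ 8 × 100 × 3.00000 ≈ 2400.00 mg.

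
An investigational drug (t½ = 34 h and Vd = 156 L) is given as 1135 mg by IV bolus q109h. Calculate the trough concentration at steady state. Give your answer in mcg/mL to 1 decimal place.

τ/t½ = 109/34 ≈ 3.2059, so fraction remaining f = (1/2)^(109/34) ≈ 0.1084.
Accumulation ratio R = 1/(1 − f) ≈ 1/0.8916 ≈ 1.1216.
Single-dose peak C₀ = D/Vd = 1135/156 ≈ 7.276 mcg/mL.
Steady-state peak Cmax,ss = C₀·R ≈ 7.276 × 1.1216 ≈ 8.161 mcg/mL.
Steady-state trough Cmin,ss = Cmax,ss·f ≈ 8.161 × 0.1084 ≈ 0.885 mcg/mL.

0.9 mcg/mL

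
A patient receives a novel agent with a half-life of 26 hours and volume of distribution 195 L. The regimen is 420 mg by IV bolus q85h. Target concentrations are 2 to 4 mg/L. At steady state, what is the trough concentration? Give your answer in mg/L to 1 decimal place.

0.2 mg/L

Over one 85-h interval, 85/26 ≈ 3.2692 half-lives elapse, leaving f ≈ 0.1037 of each dose.
Accumulation ratio R = 1/(1 − f) ≈ 1/0.8963 ≈ 1.1157.
Each bolus raises the concentration by D/Vd = 420/195 ≈ 2.154 mg/L.
Cmax,ss = C₀/(1 − f) ≈ 2.154/0.8963 ≈ 2.403 mg/L.
One interval later, Cmin,ss = Cmax,ss·e^(−kτ) ≈ 2.403 × 0.1037 ≈ 0.249 mg/L.
Trough 0.2 mg/L vs MEC 2 mg/L: subtherapeutic.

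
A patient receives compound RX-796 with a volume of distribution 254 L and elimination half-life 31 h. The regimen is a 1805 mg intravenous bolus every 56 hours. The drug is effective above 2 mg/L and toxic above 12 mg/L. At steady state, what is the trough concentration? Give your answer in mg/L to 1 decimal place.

k = ln2/t½ = ln2/31 ≈ 0.022360 h⁻¹; fraction remaining f = e^(−kτ) = e^(−0.022360×56) ≈ 0.2859.
Single-dose peak C₀ = D/Vd = 1805/254 ≈ 7.106 mg/L.
Steady-state trough Cmin,ss = C₀·f/(1−f) ≈ 7.106 × 0.2859/0.7141 ≈ 2.845 mg/L.
Trough 2.8 mg/L vs MEC 2 mg/L: adequate.

2.8 mg/L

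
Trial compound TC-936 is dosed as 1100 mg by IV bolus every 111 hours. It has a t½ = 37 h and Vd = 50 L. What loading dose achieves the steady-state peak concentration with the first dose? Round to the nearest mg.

f = (1/2)^(111/37) ≈ 0.125000; accumulation ratio R = 1/(1−f) ≈ 1.14286.
Loading dose to hit Cmax,ss on first dose: D_load = D_maint·R ≈ 1100 × 1.14286 ≈ 1257.15 mg.

1257 mg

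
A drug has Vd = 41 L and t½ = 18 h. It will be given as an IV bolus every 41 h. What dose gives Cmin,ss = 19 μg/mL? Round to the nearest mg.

τ/t½ = 41/18 ≈ 2.2778, so f = (1/2)^(41/18) ≈ 0.206215.
Cmin,ss = (D/Vd)·f/(1−f), so D = Cmin,ss·Vd·(1−f)/f.
D = 19 × 41 × (1−f)/f ≈ 19 × 41 × 3.84931 ≈ 2998.61 mg.

2999 mg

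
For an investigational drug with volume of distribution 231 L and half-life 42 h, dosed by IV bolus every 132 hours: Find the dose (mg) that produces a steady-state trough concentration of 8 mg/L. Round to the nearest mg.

τ/t½ = 132/42 ≈ 3.1429, so f = (1/2)^(132/42) ≈ 0.113215.
Cmin,ss = (D/Vd)·f/(1−f), so D = Cmin,ss·Vd·(1−f)/f.
D = 8 × 231 × (1−f)/f ≈ 8 × 231 × 7.83275 ≈ 14474.92 mg.

14475 mg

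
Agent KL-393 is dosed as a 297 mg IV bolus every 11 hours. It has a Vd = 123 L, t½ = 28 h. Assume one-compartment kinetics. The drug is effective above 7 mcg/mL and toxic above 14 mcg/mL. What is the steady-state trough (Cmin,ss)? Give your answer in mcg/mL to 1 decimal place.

k = ln2/t½ = ln2/28 ≈ 0.024755 h⁻¹; fraction remaining f = e^(−kτ) = e^(−0.024755×11) ≈ 0.7616.
At steady state, accumulation factor R = 1/(1 − e^(−kτ)) ≈ 4.1946.
Each bolus raises the concentration by D/Vd = 297/123 ≈ 2.415 mcg/mL.
Cmax,ss = C₀/(1 − f) ≈ 2.415/0.2384 ≈ 10.130 mcg/mL.
Steady-state trough Cmin,ss = Cmax,ss·f ≈ 10.130 × 0.7616 ≈ 7.715 mcg/mL.
Trough 7.7 mcg/mL vs MEC 7 mcg/mL: adequate.

7.7 mcg/mL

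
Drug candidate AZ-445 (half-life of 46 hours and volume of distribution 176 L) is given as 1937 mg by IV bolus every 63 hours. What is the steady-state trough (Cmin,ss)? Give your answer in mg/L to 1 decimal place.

τ/t½ = 63/46 ≈ 1.3696, so fraction remaining f = (1/2)^(63/46) ≈ 0.3870.
Single-dose peak C₀ = D/Vd = 1937/176 ≈ 11.006 mg/L.
Steady-state trough Cmin,ss = C₀·f/(1−f) ≈ 11.006 × 0.3870/0.6130 ≈ 6.948 mg/L.

6.9 mg/L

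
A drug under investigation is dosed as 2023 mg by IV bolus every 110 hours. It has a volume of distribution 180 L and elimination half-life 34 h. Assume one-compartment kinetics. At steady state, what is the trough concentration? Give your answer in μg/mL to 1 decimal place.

τ/t½ = 110/34 ≈ 3.2353, so fraction remaining f = (1/2)^(110/34) ≈ 0.1062.
At steady state, accumulation factor R = 1/(1 − e^(−kτ)) ≈ 1.1188.
Single-dose peak C₀ = D/Vd = 2023/180 ≈ 11.239 μg/mL.
Steady-state peak Cmax,ss = C₀·R ≈ 11.239 × 1.1188 ≈ 12.574 μg/mL.
Steady-state trough Cmin,ss = Cmax,ss·f ≈ 12.574 × 0.1062 ≈ 1.335 μg/mL.

1.3 μg/mL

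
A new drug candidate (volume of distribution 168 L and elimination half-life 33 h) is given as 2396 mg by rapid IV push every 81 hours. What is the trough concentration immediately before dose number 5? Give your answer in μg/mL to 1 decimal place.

f = (1/2)^(τ/t½) = (1/2)^(81/33) ≈ 0.1824.
C₀ = D/Vd = 2396/168 ≈ 14.262 μg/mL.
Before the 5th dose, 4 doses have been given. Superposition: Cmin = C₀·(f + f² + … + f^4).
≈ 14.262 × (0.1824 + 0.0333 + 0.0061 + 0.0011) ≈ 14.262 × 0.2229 ≈ 3.179 μg/mL.

3.2 μg/mL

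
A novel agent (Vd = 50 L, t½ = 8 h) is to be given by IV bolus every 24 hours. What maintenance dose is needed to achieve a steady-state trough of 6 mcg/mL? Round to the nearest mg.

2100 mg

τ/t½ = 24/8 ≈ 3, so f = (1/2)^(24/8) ≈ 0.125000.
Cmin,ss = (D/Vd)·f/(1−f), so D = Cmin,ss·Vd·(1−f)/f.
D = 6 × 50 × (1−f)/f ≈ 6 × 50 × 7.00000 ≈ 2100.00 mg.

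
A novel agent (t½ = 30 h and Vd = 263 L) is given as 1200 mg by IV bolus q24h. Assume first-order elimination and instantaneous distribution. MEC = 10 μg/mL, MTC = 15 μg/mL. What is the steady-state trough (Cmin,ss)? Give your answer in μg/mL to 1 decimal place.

τ/t½ = 24/30 ≈ 0.8, so fraction remaining f = (1/2)^(24/30) ≈ 0.5743.
Accumulation ratio R = 1/(1 − f) ≈ 1/0.4257 ≈ 2.3491.
Each bolus raises the concentration by D/Vd = 1200/263 ≈ 4.563 μg/mL.
Steady-state peak Cmax,ss = C₀·R ≈ 4.563 × 2.3491 ≈ 10.719 μg/mL.
Steady-state trough Cmin,ss = Cmax,ss·f ≈ 10.719 × 0.5743 ≈ 6.156 μg/mL.
Trough 6.2 μg/mL vs MEC 10 μg/mL: subtherapeutic.

6.2 μg/mL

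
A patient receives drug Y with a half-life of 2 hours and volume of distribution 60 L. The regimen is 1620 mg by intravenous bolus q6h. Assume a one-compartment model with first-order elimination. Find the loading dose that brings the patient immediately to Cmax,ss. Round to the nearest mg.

f = (1/2)^(6/2) ≈ 0.125000; accumulation ratio R = 1/(1−f) ≈ 1.14286.
Loading dose to hit Cmax,ss on first dose: D_load = D_maint·R ≈ 1620 × 1.14286 ≈ 1851.43 mg.

1851 mg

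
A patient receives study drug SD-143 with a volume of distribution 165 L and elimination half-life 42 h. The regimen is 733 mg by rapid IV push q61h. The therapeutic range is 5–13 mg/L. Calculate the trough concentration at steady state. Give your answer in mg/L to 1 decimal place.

2.6 mg/L

k = ln2/t½ = ln2/42 ≈ 0.016504 h⁻¹; fraction remaining f = e^(−kτ) = e^(−0.016504×61) ≈ 0.3654.
Each bolus raises the concentration by D/Vd = 733/165 ≈ 4.442 mg/L.
Steady-state trough Cmin,ss = C₀·f/(1−f) ≈ 4.442 × 0.3654/0.6346 ≈ 2.558 mg/L.
Trough 2.6 mg/L vs MEC 5 mg/L: subtherapeutic.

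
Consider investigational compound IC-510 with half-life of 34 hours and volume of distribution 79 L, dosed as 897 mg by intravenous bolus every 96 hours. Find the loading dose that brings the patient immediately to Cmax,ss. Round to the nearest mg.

f = (1/2)^(96/34) ≈ 0.141264; accumulation ratio R = 1/(1−f) ≈ 1.16450.
Loading dose to hit Cmax,ss on first dose: D_load = D_maint·R ≈ 897 × 1.16450 ≈ 1044.56 mg.

1045 mg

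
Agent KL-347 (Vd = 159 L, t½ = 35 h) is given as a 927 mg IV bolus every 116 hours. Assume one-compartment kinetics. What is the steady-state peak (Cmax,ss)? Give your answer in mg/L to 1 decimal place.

6.5 mg/L

Over one 116-h interval, 116/35 ≈ 3.3143 half-lives elapse, leaving f ≈ 0.1005 of each dose.
At steady state, accumulation factor R = 1/(1 − e^(−kτ)) ≈ 1.1117.
Each bolus raises the concentration by D/Vd = 927/159 ≈ 5.830 mg/L.
Cmax,ss = C₀/(1 − f) ≈ 5.830/0.8995 ≈ 6.481 mg/L.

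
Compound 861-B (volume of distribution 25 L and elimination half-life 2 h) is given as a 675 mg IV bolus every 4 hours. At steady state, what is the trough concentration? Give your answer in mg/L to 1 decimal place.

The dosing interval is 2 half-lives, so f = 2^(−2) = 0.25.
Accumulation ratio R = 1/(1 − f) = 1/0.75 = 4/3.
Single-dose peak C₀ = D/Vd = 675/25 = 27 mg/L.
Steady-state peak Cmax,ss = C₀·R = 27 × 4/3 ≈ 36.000 mg/L.
Steady-state trough Cmin,ss = Cmax,ss·f ≈ 36.000 × 0.25 ≈ 9.000 mg/L.

9.0 mg/L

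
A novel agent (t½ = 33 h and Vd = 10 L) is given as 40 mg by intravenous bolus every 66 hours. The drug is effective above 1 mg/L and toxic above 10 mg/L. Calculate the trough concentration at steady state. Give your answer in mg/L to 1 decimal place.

The dosing interval is 2 half-lives, so f = 2^(−2) = 0.25.
At steady state, R = 1/(1 − 0.25) = 4/3.
Single-dose peak C₀ = D/Vd = 40/10 = 4 mg/L.
Steady-state peak Cmax,ss = C₀·R = 4 × 4/3 ≈ 5.333 mg/L.
Steady-state trough Cmin,ss = Cmax,ss·f ≈ 5.333 × 0.25 ≈ 1.333 mg/L.
Trough 1.3 mg/L vs MEC 1 mg/L: adequate.

1.3 mg/L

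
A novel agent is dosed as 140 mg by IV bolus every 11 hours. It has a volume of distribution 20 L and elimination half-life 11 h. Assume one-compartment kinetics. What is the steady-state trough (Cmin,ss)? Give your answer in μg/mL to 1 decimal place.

7.0 μg/mL

τ = 11 h = 1 half-life, so f = (1/2)^1 = 0.5.
At steady state, R = 1/(1 − 0.5) = 2/1.
Single-dose peak C₀ = D/Vd = 140/20 = 7 μg/mL.
Steady-state peak Cmax,ss = C₀·R = 7 × 2/1 ≈ 14.000 μg/mL.
Steady-state trough Cmin,ss = Cmax,ss·f ≈ 14.000 × 0.5 ≈ 7.000 μg/mL.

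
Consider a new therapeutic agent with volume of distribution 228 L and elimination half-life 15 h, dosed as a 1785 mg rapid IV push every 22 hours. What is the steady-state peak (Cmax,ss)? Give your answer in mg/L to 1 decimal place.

τ/t½ = 22/15 ≈ 1.4667, so fraction remaining f = (1/2)^(22/15) ≈ 0.3618.
Accumulation ratio R = 1/(1 − f) ≈ 1/0.6382 ≈ 1.5669.
Each bolus raises the concentration by D/Vd = 1785/228 ≈ 7.829 mg/L.
Steady-state peak Cmax,ss = C₀·R ≈ 7.829 × 1.5669 ≈ 12.267 mg/L.

12.3 mg/L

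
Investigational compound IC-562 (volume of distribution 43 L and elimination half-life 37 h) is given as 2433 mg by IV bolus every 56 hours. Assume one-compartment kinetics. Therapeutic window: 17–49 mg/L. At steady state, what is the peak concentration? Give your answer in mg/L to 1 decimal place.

τ/t½ = 56/37 ≈ 1.5135, so fraction remaining f = (1/2)^(56/37) ≈ 0.3503.
At steady state, accumulation factor R = 1/(1 − e^(−kτ)) ≈ 1.5392.
Each bolus raises the concentration by D/Vd = 2433/43 ≈ 56.581 mg/L.
Steady-state peak Cmax,ss = C₀·R ≈ 56.581 × 1.5392 ≈ 87.089 mg/L.
Peak 87.1 mg/L vs MTC 49 mg/L: exceeds toxic threshold.

87.1 mg/L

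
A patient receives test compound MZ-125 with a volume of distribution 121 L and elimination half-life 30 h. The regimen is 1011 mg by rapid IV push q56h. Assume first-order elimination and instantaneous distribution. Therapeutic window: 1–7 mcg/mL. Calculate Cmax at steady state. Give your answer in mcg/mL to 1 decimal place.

11.5 mcg/mL

k = ln2/t½ = ln2/30 ≈ 0.023105 h⁻¹; fraction remaining f = e^(−kτ) = e^(−0.023105×56) ≈ 0.2742.
Accumulation ratio R = 1/(1 − f) ≈ 1/0.7258 ≈ 1.3778.
Each bolus raises the concentration by D/Vd = 1011/121 ≈ 8.355 mcg/mL.
Steady-state peak Cmax,ss = C₀·R ≈ 8.355 × 1.3778 ≈ 11.512 mcg/mL.
Peak 11.5 mcg/mL vs MTC 7 mcg/mL: exceeds toxic threshold.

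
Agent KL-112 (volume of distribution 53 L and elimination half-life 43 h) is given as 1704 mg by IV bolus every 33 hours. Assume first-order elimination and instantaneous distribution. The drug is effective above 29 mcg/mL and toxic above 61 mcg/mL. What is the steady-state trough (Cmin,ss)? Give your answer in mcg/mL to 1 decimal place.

k = ln2/t½ = ln2/43 ≈ 0.016120 h⁻¹; fraction remaining f = e^(−kτ) = e^(−0.016120×33) ≈ 0.5875.
Each bolus raises the concentration by D/Vd = 1704/53 ≈ 32.151 mcg/mL.
Steady-state trough Cmin,ss = C₀·f/(1−f) ≈ 32.151 × 0.5875/0.4125 ≈ 45.791 mcg/mL.
Trough 45.8 mcg/mL vs MEC 29 mcg/mL: adequate.

45.8 mcg/mL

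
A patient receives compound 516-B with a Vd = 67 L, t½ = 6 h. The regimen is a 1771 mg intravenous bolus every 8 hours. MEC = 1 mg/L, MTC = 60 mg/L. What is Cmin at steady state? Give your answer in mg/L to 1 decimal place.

τ/t½ = 8/6 ≈ 1.3333, so fraction remaining f = (1/2)^(8/6) ≈ 0.3969.
Each bolus raises the concentration by D/Vd = 1771/67 ≈ 26.433 mg/L.
Steady-state trough Cmin,ss = C₀·f/(1−f) ≈ 26.433 × 0.3969/0.6031 ≈ 17.396 mg/L.
Trough 17.4 mg/L vs MEC 1 mg/L: adequate.

17.4 mg/L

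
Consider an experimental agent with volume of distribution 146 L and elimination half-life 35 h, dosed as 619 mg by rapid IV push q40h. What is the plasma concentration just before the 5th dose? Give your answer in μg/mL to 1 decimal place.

3.4 μg/mL

f = (1/2)^(τ/t½) = (1/2)^(40/35) ≈ 0.4529.
C₀ = D/Vd = 619/146 ≈ 4.240 μg/mL.
Before the 5th dose, 4 doses have been given. Superposition: Cmin = C₀·(f + f² + … + f^4).
≈ 4.240 × (0.4529 + 0.2051 + 0.0929 + 0.0421) ≈ 4.240 × 0.7930 ≈ 3.362 μg/mL.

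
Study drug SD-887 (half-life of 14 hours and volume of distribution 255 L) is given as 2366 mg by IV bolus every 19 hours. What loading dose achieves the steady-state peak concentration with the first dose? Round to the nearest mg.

f = (1/2)^(19/14) ≈ 0.390355; accumulation ratio R = 1/(1−f) ≈ 1.64030.
Loading dose to hit Cmax,ss on first dose: D_load = D_maint·R ≈ 2366 × 1.64030 ≈ 3880.95 mg.

3881 mg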